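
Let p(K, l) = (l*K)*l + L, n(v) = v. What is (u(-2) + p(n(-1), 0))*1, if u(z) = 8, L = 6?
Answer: 14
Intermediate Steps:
p(K, l) = 6 + K*l**2 (p(K, l) = (l*K)*l + 6 = (K*l)*l + 6 = K*l**2 + 6 = 6 + K*l**2)
(u(-2) + p(n(-1), 0))*1 = (8 + (6 - 1*0**2))*1 = (8 + (6 - 1*0))*1 = (8 + (6 + 0))*1 = (8 + 6)*1 = 14*1 = 14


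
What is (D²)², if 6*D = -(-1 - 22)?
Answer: 279841/1296 ≈ 215.93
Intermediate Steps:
D = 23/6 (D = (-(-1 - 22))/6 = (-1*(-23))/6 = (⅙)*23 = 23/6 ≈ 3.8333)
(D²)² = ((23/6)²)² = (529/36)² = 279841/1296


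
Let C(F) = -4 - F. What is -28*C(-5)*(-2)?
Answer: 56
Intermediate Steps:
-28*C(-5)*(-2) = -28*(-4 - 1*(-5))*(-2) = -28*(-4 + 5)*(-2) = -28*1*(-2) = -28*(-2) = 56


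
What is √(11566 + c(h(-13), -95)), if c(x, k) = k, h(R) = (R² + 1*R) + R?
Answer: √11471 ≈ 107.10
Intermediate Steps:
h(R) = R² + 2*R (h(R) = (R² + R) + R = (R + R²) + R = R² + 2*R)
√(11566 + c(h(-13), -95)) = √(11566 - 95) = √11471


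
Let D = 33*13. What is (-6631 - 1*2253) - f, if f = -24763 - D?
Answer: 16308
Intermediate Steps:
D = 429
f = -25192 (f = -24763 - 1*429 = -24763 - 429 = -25192)
(-6631 - 1*2253) - f = (-6631 - 1*2253) - 1*(-25192) = (-6631 - 2253) + 25192 = -8884 + 25192 = 16308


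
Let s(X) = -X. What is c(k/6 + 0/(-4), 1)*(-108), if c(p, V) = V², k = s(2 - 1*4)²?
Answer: -108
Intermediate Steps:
k = 4 (k = (-(2 - 1*4))² = (-(2 - 4))² = (-1*(-2))² = 2² = 4)
c(k/6 + 0/(-4), 1)*(-108) = 1²*(-108) = 1*(-108) = -108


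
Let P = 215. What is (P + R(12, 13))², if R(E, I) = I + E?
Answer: 57600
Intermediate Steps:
R(E, I) = E + I
(P + R(12, 13))² = (215 + (12 + 13))² = (215 + 25)² = 240² = 57600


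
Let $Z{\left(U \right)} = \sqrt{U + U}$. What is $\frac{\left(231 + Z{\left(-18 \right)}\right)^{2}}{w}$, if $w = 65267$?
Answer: $\frac{53325}{65267} + \frac{2772 i}{65267} \approx 0.81703 + 0.042472 i$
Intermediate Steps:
$Z{\left(U \right)} = \sqrt{2} \sqrt{U}$ ($Z{\left(U \right)} = \sqrt{2 U} = \sqrt{2} \sqrt{U}$)
$\frac{\left(231 + Z{\left(-18 \right)}\right)^{2}}{w} = \frac{\left(231 + \sqrt{2} \sqrt{-18}\right)^{2}}{65267} = \left(231 + \sqrt{2} \cdot 3 i \sqrt{2}\right)^{2} \cdot \frac{1}{65267} = \left(231 + 6 i\right)^{2} \cdot \frac{1}{65267} = \frac{\left(231 + 6 i\right)^{2}}{65267}$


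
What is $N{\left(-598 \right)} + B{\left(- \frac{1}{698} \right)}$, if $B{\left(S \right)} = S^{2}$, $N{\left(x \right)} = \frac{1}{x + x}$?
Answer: $- \frac{60751}{72836998} \approx -0.00083407$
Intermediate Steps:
$N{\left(x \right)} = \frac{1}{2 x}$
$N{\left(-598 \right)} + B{\left(- \frac{1}{698} \right)} = \frac{1}{2 \left(-598\right)} + \left(- \frac{1}{698}\right)^{2} = \frac{1}{2} \left(- \frac{1}{598}\right) + \left(\left(-1\right) \frac{1}{698}\right)^{2} = - \frac{1}{1196} + \left(- \frac{1}{698}\right)^{2} = - \frac{1}{1196} + \frac{1}{487204} = - \frac{60751}{72836998}$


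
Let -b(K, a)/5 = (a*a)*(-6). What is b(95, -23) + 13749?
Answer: 29619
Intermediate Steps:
b(K, a) = 30*a² (b(K, a) = -5*a*a*(-6) = -5*a²*(-6) = -(-30)*a² = 30*a²)
b(95, -23) + 13749 = 30*(-23)² + 13749 = 30*529 + 13749 = 15870 + 13749 = 29619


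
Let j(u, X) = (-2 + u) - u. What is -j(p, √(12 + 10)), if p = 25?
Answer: 2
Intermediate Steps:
j(u, X) = -2
-j(p, √(12 + 10)) = -1*(-2) = 2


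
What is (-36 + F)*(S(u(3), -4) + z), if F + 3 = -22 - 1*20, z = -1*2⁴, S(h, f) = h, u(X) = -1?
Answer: 1377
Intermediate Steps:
z = -16 (z = -1*16 = -16)
F = -45 (F = -3 + (-22 - 1*20) = -3 + (-22 - 20) = -3 - 42 = -45)
(-36 + F)*(S(u(3), -4) + z) = (-36 - 45)*(-1 - 16) = -81*(-17) = 1377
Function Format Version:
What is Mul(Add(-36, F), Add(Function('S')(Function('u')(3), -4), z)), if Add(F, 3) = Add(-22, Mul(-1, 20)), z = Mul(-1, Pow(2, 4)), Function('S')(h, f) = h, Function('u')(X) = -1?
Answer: 1377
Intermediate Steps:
z = -16 (z = Mul(-1, 16) = -16)
F = -45 (F = Add(-3, Add(-22, Mul(-1, 20))) = Add(-3, Add(-22, -20)) = Add(-3, -42) = -45)
Mul(Add(-36, F), Add(Function('S')(Function('u')(3), -4), z)) = Mul(Add(-36, -45), Add(-1, -16)) = Mul(-81, -17) = 1377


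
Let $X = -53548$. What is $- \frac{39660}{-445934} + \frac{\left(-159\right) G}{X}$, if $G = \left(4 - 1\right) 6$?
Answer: $\frac{849994197}{5969718458} \approx 0.14238$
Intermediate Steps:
$G = 18$ ($G = 3 \cdot 6 = 18$)
$- \frac{39660}{-445934} + \frac{\left(-159\right) G}{X} = - \frac{39660}{-445934} + \frac{\left(-159\right) 18}{-53548} = \left(-39660\right) \left(- \frac{1}{445934}\right) - - \frac{1431}{26774} = \frac{19830}{222967} + \frac{1431}{26774} = \frac{849994197}{5969718458}$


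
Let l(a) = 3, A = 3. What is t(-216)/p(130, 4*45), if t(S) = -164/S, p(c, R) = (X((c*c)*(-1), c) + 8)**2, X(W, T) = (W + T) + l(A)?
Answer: 41/15166660374 ≈ 2.7033e-9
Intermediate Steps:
X(W, T) = 3 + T + W (X(W, T) = (W + T) + 3 = (T + W) + 3 = 3 + T + W)
p(c, R) = (11 + c - c**2)**2 (p(c, R) = ((3 + c + (c*c)*(-1)) + 8)**2 = ((3 + c + c**2*(-1)) + 8)**2 = ((3 + c - c**2) + 8)**2 = (11 + c - c**2)**2)
t(-216)/p(130, 4*45) = (-164/(-216))/((11 + 130 - 1*130**2)**2) = (-164*(-1/216))/((11 + 130 - 1*16900)**2) = 41/(54*((11 + 130 - 16900)**2)) = 41/(54*((-16759)**2)) = (41/54)/280864081 = (41/54)*(1/280864081) = 41/15166660374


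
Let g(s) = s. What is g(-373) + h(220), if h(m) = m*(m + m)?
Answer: 96427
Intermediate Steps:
h(m) = 2*m² (h(m) = m*(2*m) = 2*m²)
g(-373) + h(220) = -373 + 2*220² = -373 + 2*48400 = -373 + 96800 = 96427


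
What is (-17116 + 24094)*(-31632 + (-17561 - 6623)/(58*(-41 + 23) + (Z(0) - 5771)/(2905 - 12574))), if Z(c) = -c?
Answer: -2225220115331952/10088665 ≈ -2.2057e+8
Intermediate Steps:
(-17116 + 24094)*(-31632 + (-17561 - 6623)/(58*(-41 + 23) + (Z(0) - 5771)/(2905 - 12574))) = (-17116 + 24094)*(-31632 + (-17561 - 6623)/(58*(-41 + 23) + (-1*0 - 5771)/(2905 - 12574))) = 6978*(-31632 - 24184/(58*(-18) + (0 - 5771)/(-9669))) = 6978*(-31632 - 24184/(-1044 - 5771*(-1/9669))) = 6978*(-31632 - 24184/(-1044 + 5771/9669)) = 6978*(-31632 - 24184/(-10088665/9669)) = 6978*(-31632 - 24184*(-9669/10088665)) = 6978*(-31632 + 233835096/10088665) = 6978*(-318890816184/10088665) = -2225220115331952/10088665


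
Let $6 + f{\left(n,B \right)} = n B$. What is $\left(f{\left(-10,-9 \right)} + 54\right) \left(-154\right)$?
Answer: $-21252$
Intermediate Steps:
$f{\left(n,B \right)} = -6 + B n$ ($f{\left(n,B \right)} = -6 + n B = -6 + B n$)
$\left(f{\left(-10,-9 \right)} + 54\right) \left(-154\right) = \left(\left(-6 - -90\right) + 54\right) \left(-154\right) = \left(\left(-6 + 90\right) + 54\right) \left(-154\right) = \left(84 + 54\right) \left(-154\right) = 138 \left(-154\right) = -21252$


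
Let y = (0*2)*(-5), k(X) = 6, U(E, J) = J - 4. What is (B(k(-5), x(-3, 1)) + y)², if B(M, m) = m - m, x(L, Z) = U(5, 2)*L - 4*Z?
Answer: 0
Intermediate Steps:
U(E, J) = -4 + J
x(L, Z) = -4*Z - 2*L (x(L, Z) = (-4 + 2)*L - 4*Z = -2*L - 4*Z = -4*Z - 2*L)
y = 0 (y = 0*(-5) = 0)
B(M, m) = 0
(B(k(-5), x(-3, 1)) + y)² = (0 + 0)² = 0² = 0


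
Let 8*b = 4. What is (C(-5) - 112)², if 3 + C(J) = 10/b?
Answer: 9025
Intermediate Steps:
b = ½ (b = (⅛)*4 = ½ ≈ 0.50000)
C(J) = 17 (C(J) = -3 + 10/(½) = -3 + 10*2 = -3 + 20 = 17)
(C(-5) - 112)² = (17 - 112)² = (-95)² = 9025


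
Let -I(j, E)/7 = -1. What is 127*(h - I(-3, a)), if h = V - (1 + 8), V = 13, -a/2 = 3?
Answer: -381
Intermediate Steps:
a = -6 (a = -2*3 = -6)
h = 4 (h = 13 - (1 + 8) = 13 - 1*9 = 13 - 9 = 4)
I(j, E) = 7 (I(j, E) = -7*(-1) = 7)
127*(h - I(-3, a)) = 127*(4 - 1*7) = 127*(4 - 7) = 127*(-3) = -381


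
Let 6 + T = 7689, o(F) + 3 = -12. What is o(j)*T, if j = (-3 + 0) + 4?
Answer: -115245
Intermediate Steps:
j = 1 (j = -3 + 4 = 1)
o(F) = -15 (o(F) = -3 - 12 = -15)
T = 7683 (T = -6 + 7689 = 7683)
o(j)*T = -15*7683 = -115245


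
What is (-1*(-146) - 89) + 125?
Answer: 182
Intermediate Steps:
(-1*(-146) - 89) + 125 = (146 - 89) + 125 = 57 + 125 = 182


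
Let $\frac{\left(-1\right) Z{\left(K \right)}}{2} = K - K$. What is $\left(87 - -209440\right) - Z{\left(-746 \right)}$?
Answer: $209527$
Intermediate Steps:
$Z{\left(K \right)} = 0$ ($Z{\left(K \right)} = - 2 \left(K - K\right) = \left(-2\right) 0 = 0$)
$\left(87 - -209440\right) - Z{\left(-746 \right)} = \left(87 - -209440\right) - 0 = \left(87 + 209440\right) + 0 = 209527 + 0 = 209527$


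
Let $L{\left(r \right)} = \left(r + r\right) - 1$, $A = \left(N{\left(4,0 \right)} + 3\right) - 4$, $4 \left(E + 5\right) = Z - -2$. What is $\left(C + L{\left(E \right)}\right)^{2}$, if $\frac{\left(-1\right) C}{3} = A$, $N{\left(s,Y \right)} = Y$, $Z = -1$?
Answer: $\frac{225}{4} \approx 56.25$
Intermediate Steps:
$E = - \frac{19}{4}$ ($E = -5 + \frac{-1 - -2}{4} = -5 + \frac{-1 + 2}{4} = -5 + \frac{1}{4} \cdot 1 = -5 + \frac{1}{4} = - \frac{19}{4} \approx -4.75$)
$A = -1$ ($A = \left(0 + 3\right) - 4 = 3 - 4 = -1$)
$L{\left(r \right)} = -1 + 2 r$ ($L{\left(r \right)} = 2 r - 1 = -1 + 2 r$)
$C = 3$ ($C = \left(-3\right) \left(-1\right) = 3$)
$\left(C + L{\left(E \right)}\right)^{2} = \left(3 + \left(-1 + 2 \left(- \frac{19}{4}\right)\right)\right)^{2} = \left(3 - \frac{21}{2}\right)^{2} = \left(- \frac{15}{2}\right)^{2} = \frac{225}{4}$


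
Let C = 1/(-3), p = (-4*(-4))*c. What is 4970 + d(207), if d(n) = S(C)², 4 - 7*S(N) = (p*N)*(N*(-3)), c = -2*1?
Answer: 2192170/441 ≈ 4970.9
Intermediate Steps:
c = -2
p = -32 (p = -4*(-4)*(-2) = 16*(-2) = -32)
C = -⅓ ≈ -0.33333
S(N) = 4/7 - 96*N²/7 (S(N) = 4/7 - (-32*N)*N*(-3)/7 = 4/7 - (-32*N)*(-3*N)/7 = 4/7 - 96*N²/7)
d(n) = 400/441 (d(n) = (4/7 - 96*(-⅓)²/7)² = (4/7 - 96/7*⅑)² = (4/7 - 32/21)² = (-20/21)² = 400/441)
4970 + d(207) = 4970 + 400/441 = 2192170/441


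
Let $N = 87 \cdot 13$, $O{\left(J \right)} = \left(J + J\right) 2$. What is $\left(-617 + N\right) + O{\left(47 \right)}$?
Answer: $702$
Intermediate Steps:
$O{\left(J \right)} = 4 J$ ($O{\left(J \right)} = 2 J 2 = 4 J$)
$N = 1131$
$\left(-617 + N\right) + O{\left(47 \right)} = \left(-617 + 1131\right) + 4 \cdot 47 = 514 + 188 = 702$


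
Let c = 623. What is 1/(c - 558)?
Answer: 1/65 ≈ 0.015385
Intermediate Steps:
1/(c - 558) = 1/(623 - 558) = 1/65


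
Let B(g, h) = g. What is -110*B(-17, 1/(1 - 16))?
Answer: 1870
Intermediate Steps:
-110*B(-17, 1/(1 - 16)) = -110*(-17) = 1870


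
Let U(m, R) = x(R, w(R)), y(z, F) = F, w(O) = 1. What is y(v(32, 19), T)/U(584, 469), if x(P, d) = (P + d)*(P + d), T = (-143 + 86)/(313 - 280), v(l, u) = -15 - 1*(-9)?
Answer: -19/2429900 ≈ -7.8193e-6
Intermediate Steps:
v(l, u) = -6 (v(l, u) = -15 + 9 = -6)
T = -19/11 (T = -57/33 = -57*1/33 = -19/11 ≈ -1.7273)
x(P, d) = (P + d)**2
U(m, R) = (1 + R)**2 (U(m, R) = (R + 1)**2 = (1 + R)**2)
y(v(32, 19), T)/U(584, 469) = -19/(11*(1 + 469)**2) = -19/(11*(470**2)) = -19/11/220900 = -19/11*1/220900 = -19/2429900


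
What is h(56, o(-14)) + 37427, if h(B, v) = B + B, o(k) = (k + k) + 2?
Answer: 37539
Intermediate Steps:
o(k) = 2 + 2*k (o(k) = 2*k + 2 = 2 + 2*k)
h(B, v) = 2*B
h(56, o(-14)) + 37427 = 2*56 + 37427 = 112 + 37427 = 37539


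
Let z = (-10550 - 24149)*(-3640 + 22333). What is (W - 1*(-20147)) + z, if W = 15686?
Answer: -648592574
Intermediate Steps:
z = -648628407 (z = -34699*18693 = -648628407)
(W - 1*(-20147)) + z = (15686 - 1*(-20147)) - 648628407 = (15686 + 20147) - 648628407 = 35833 - 648628407 = -648592574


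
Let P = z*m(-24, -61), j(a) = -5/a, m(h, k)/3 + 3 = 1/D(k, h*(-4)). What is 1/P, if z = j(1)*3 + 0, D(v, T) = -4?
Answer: 4/585 ≈ 0.0068376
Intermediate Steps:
m(h, k) = -39/4 (m(h, k) = -9 + 3/(-4) = -9 + 3*(-1/4) = -9 - 3/4 = -39/4)
z = -15 (z = -5/1*3 + 0 = -5*1*3 + 0 = -5*3 + 0 = -15 + 0 = -15)
P = 585/4 (P = -15*(-39/4) = 585/4 ≈ 146.25)
1/P = 1/(585/4) = 4/585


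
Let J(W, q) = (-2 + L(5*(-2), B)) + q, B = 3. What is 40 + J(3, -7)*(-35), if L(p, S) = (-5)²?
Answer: -520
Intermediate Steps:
L(p, S) = 25
J(W, q) = 23 + q (J(W, q) = (-2 + 25) + q = 23 + q)
40 + J(3, -7)*(-35) = 40 + (23 - 7)*(-35) = 40 + 16*(-35) = 40 - 560 = -520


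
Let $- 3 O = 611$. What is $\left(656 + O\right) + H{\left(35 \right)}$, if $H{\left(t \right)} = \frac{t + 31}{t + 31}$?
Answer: $\frac{1360}{3} \approx 453.33$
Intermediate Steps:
$O = - \frac{611}{3}$ ($O = \left(- \frac{1}{3}\right) 611 = - \frac{611}{3} \approx -203.67$)
$H{\left(t \right)} = 1$ ($H{\left(t \right)} = \frac{31 + t}{31 + t} = 1$)
$\left(656 + O\right) + H{\left(35 \right)} = \left(656 - \frac{611}{3}\right) + 1 = \frac{1357}{3} + 1 = \frac{1360}{3}$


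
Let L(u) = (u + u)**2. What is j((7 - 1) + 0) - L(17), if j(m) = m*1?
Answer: -1150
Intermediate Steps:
L(u) = 4*u**2 (L(u) = (2*u)**2 = 4*u**2)
j(m) = m
j((7 - 1) + 0) - L(17) = ((7 - 1) + 0) - 4*17**2 = (6 + 0) - 4*289 = 6 - 1*1156 = 6 - 1156 = -1150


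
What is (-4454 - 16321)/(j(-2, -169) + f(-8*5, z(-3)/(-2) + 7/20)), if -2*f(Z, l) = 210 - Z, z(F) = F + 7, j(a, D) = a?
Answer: 20775/127 ≈ 163.58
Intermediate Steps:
z(F) = 7 + F
f(Z, l) = -105 + Z/2 (f(Z, l) = -(210 - Z)/2 = -105 + Z/2)
(-4454 - 16321)/(j(-2, -169) + f(-8*5, z(-3)/(-2) + 7/20)) = (-4454 - 16321)/(-2 + (-105 + (-8*5)/2)) = -20775/(-2 + (-105 + (1/2)*(-40))) = -20775/(-2 + (-105 - 20)) = -20775/(-2 - 125) = -20775/(-127) = -20775*(-1/127) = 20775/127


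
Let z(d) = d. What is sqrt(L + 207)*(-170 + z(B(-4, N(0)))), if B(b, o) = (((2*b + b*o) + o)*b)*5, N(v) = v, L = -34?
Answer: -10*sqrt(173) ≈ -131.53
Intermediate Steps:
B(b, o) = 5*b*(o + 2*b + b*o) (B(b, o) = ((o + 2*b + b*o)*b)*5 = (b*(o + 2*b + b*o))*5 = 5*b*(o + 2*b + b*o))
sqrt(L + 207)*(-170 + z(B(-4, N(0)))) = sqrt(-34 + 207)*(-170 + 5*(-4)*(0 + 2*(-4) - 4*0)) = sqrt(173)*(-170 + 5*(-4)*(0 - 8 + 0)) = sqrt(173)*(-170 + 5*(-4)*(-8)) = sqrt(173)*(-170 + 160) = sqrt(173)*(-10) = -10*sqrt(173)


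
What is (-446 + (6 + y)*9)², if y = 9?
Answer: 96721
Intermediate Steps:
(-446 + (6 + y)*9)² = (-446 + (6 + 9)*9)² = (-446 + 15*9)² = (-446 + 135)² = (-311)² = 96721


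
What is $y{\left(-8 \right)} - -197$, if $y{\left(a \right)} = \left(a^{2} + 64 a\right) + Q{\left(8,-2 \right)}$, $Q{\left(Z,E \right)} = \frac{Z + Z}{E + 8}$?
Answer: $- \frac{745}{3} \approx -248.33$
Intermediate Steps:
$Q{\left(Z,E \right)} = \frac{2 Z}{8 + E}$
$y{\left(a \right)} = \frac{8}{3} + a^{2} + 64 a$ ($y{\left(a \right)} = \left(a^{2} + 64 a\right) + 2 \cdot 8 \frac{1}{8 - 2} = \left(a^{2} + 64 a\right) + 2 \cdot 8 \cdot \frac{1}{6} = \left(a^{2} + 64 a\right) + \frac{8}{3} = \frac{8}{3} + a^{2} + 64 a$)
$y{\left(-8 \right)} - -197 = \left(\frac{8}{3} + \left(-8\right)^{2} + 64 \left(-8\right)\right) - -197 = \left(\frac{8}{3} + 64 - 512\right) + 197 = - \frac{1336}{3} + 197 = - \frac{745}{3}$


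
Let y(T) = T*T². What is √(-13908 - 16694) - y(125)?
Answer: -1953125 + I*√30602 ≈ -1.9531e+6 + 174.93*I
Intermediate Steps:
y(T) = T³
√(-13908 - 16694) - y(125) = √(-13908 - 16694) - 1*125³ = √(-30602) - 1*1953125 = I*√30602 - 1953125 = -1953125 + I*√30602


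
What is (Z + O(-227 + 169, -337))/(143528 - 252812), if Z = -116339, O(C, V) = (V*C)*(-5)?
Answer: 214069/109284 ≈ 1.9588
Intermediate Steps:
O(C, V) = -5*C*V (O(C, V) = (C*V)*(-5) = -5*C*V)
(Z + O(-227 + 169, -337))/(143528 - 252812) = (-116339 - 5*(-227 + 169)*(-337))/(143528 - 252812) = (-116339 - 5*(-58)*(-337))/(-109284) = (-116339 - 97730)*(-1/109284) = -214069*(-1/109284) = 214069/109284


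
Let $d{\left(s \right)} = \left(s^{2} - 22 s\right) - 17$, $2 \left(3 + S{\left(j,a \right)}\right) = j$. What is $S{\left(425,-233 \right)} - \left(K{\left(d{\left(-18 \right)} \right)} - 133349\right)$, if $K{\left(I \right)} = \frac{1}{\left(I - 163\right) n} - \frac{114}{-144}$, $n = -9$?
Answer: $\frac{1298180927}{9720} \approx 1.3356 \cdot 10^{5}$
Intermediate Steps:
$S{\left(j,a \right)} = -3 + \frac{j}{2}$
$d{\left(s \right)} = -17 + s^{2} - 22 s$
$K{\left(I \right)} = \frac{19}{24} - \frac{1}{9 \left(-163 + I\right)}$ ($K{\left(I \right)} = \frac{1}{\left(I - 163\right) \left(-9\right)} - \frac{114}{-144} = \frac{1}{-163 + I} \left(- \frac{1}{9}\right) - - \frac{19}{24} = - \frac{1}{9 \left(-163 + I\right)} + \frac{19}{24} = \frac{19}{24} - \frac{1}{9 \left(-163 + I\right)}$)
$S{\left(425,-233 \right)} - \left(K{\left(d{\left(-18 \right)} \right)} - 133349\right) = \left(-3 + \frac{1}{2} \cdot 425\right) - \left(\frac{-9299 + 57 \left(-17 + \left(-18\right)^{2} - -396\right)}{72 \left(-163 - \left(-379 - 324\right)\right)} - 133349\right) = \left(-3 + \frac{425}{2}\right) - \left(\frac{-9299 + 57 \left(-17 + 324 + 396\right)}{72 \left(-163 + \left(-17 + 324 + 396\right)\right)} - 133349\right) = \frac{419}{2} - \left(\frac{-9299 + 57 \cdot 703}{72 \left(-163 + 703\right)} - 133349\right) = \frac{419}{2} - \left(\frac{-9299 + 40071}{72 \cdot 540} - 133349\right) = \frac{419}{2} - \left(\frac{1}{72} \cdot \frac{1}{540} \cdot 30772 - 133349\right) = \frac{419}{2} - \left(\frac{7693}{9720} - 133349\right) = \frac{419}{2} - - \frac{1296144587}{9720} = \frac{419}{2} + \frac{1296144587}{9720} = \frac{1298180927}{9720}$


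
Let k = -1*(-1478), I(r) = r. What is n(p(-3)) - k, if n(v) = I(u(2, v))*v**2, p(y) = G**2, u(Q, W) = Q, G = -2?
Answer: -1446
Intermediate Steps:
p(y) = 4 (p(y) = (-2)**2 = 4)
n(v) = 2*v**2
k = 1478
n(p(-3)) - k = 2*4**2 - 1*1478 = 2*16 - 1478 = 32 - 1478 = -1446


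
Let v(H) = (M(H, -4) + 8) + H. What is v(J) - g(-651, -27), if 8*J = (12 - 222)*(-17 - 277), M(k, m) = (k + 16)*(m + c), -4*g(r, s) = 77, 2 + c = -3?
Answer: -247427/4 ≈ -61857.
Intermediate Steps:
c = -5 (c = -2 - 3 = -5)
g(r, s) = -77/4 (g(r, s) = -¼*77 = -77/4)
M(k, m) = (-5 + m)*(16 + k) (M(k, m) = (k + 16)*(m - 5) = (16 + k)*(-5 + m) = (-5 + m)*(16 + k))
J = 15435/2 (J = ((12 - 222)*(-17 - 277))/8 = (-210*(-294))/8 = (⅛)*61740 = 15435/2 ≈ 7717.5)
v(H) = -136 - 8*H (v(H) = ((-80 - 5*H + 16*(-4) + H*(-4)) + 8) + H = ((-80 - 5*H - 64 - 4*H) + 8) + H = ((-144 - 9*H) + 8) + H = (-136 - 9*H) + H = -136 - 8*H)
v(J) - g(-651, -27) = (-136 - 8*15435/2) - 1*(-77/4) = (-136 - 61740) + 77/4 = -61876 + 77/4 = -247427/4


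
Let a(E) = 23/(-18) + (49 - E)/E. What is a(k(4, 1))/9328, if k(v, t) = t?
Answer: 841/167904 ≈ 0.0050088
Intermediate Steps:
a(E) = -23/18 + (49 - E)/E (a(E) = 23*(-1/18) + (49 - E)/E = -23/18 + (49 - E)/E)
a(k(4, 1))/9328 = (-41/18 + 49/1)/9328 = (-41/18 + 49*1)*(1/9328) = (-41/18 + 49)*(1/9328) = (841/18)*(1/9328) = 841/167904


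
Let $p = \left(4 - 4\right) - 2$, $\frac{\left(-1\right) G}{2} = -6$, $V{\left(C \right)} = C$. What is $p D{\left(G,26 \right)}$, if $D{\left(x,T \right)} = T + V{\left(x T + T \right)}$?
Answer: $-728$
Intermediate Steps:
$G = 12$ ($G = \left(-2\right) \left(-6\right) = 12$)
$D{\left(x,T \right)} = 2 T + T x$ ($D{\left(x,T \right)} = T + \left(x T + T\right) = T + \left(T x + T\right) = T + \left(T + T x\right) = 2 T + T x$)
$p = -2$ ($p = 0 - 2 = -2$)
$p D{\left(G,26 \right)} = - 2 \cdot 26 \left(2 + 12\right) = - 2 \cdot 26 \cdot 14 = \left(-2\right) 364 = -728$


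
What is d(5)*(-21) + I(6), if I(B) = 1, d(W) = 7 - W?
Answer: -41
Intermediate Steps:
d(5)*(-21) + I(6) = (7 - 1*5)*(-21) + 1 = (7 - 5)*(-21) + 1 = 2*(-21) + 1 = -42 + 1 = -41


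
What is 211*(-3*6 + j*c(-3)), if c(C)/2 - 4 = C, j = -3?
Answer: -5064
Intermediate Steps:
c(C) = 8 + 2*C
211*(-3*6 + j*c(-3)) = 211*(-3*6 - 3*(8 + 2*(-3))) = 211*(-18 - 3*(8 - 6)) = 211*(-18 - 3*2) = 211*(-18 - 6) = 211*(-24) = -5064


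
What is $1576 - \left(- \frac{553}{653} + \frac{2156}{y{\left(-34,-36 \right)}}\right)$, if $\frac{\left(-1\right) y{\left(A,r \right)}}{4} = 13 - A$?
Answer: $\frac{48746974}{30691} \approx 1588.3$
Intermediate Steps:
$y{\left(A,r \right)} = -52 + 4 A$ ($y{\left(A,r \right)} = - 4 \left(13 - A\right) = -52 + 4 A$)
$1576 - \left(- \frac{553}{653} + \frac{2156}{y{\left(-34,-36 \right)}}\right) = 1576 - \left(- \frac{553}{653} + \frac{2156}{-52 + 4 \left(-34\right)}\right) = 1576 - \left(- \frac{553}{653} + \frac{2156}{-52 - 136}\right) = 1576 - \left(- \frac{553}{653} + \frac{2156}{-188}\right) = 1576 + \left(\frac{553}{653} - - \frac{539}{47}\right) = 1576 + \left(\frac{553}{653} + \frac{539}{47}\right) = 1576 + \frac{377958}{30691} = \frac{48746974}{30691}$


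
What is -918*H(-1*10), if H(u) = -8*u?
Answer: -73440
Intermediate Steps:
-918*H(-1*10) = -(-7344)*(-1*10) = -(-7344)*(-10) = -918*80 = -73440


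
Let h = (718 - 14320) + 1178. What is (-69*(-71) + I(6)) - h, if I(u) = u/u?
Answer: 17324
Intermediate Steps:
I(u) = 1
h = -12424 (h = -13602 + 1178 = -12424)
(-69*(-71) + I(6)) - h = (-69*(-71) + 1) - 1*(-12424) = (4899 + 1) + 12424 = 4900 + 12424 = 17324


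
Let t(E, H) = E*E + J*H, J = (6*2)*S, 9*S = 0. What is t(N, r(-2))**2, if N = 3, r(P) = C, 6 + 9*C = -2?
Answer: 81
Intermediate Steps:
S = 0 (S = (1/9)*0 = 0)
C = -8/9 (C = -2/3 + (1/9)*(-2) = -2/3 - 2/9 = -8/9 ≈ -0.88889)
J = 0 (J = (6*2)*0 = 12*0 = 0)
r(P) = -8/9
t(E, H) = E**2 (t(E, H) = E*E + 0*H = E**2 + 0 = E**2)
t(N, r(-2))**2 = (3**2)**2 = 9**2 = 81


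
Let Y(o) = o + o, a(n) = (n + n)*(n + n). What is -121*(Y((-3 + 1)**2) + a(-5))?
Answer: -13068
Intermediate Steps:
a(n) = 4*n**2 (a(n) = (2*n)*(2*n) = 4*n**2)
Y(o) = 2*o
-121*(Y((-3 + 1)**2) + a(-5)) = -121*(2*(-3 + 1)**2 + 4*(-5)**2) = -121*(2*(-2)**2 + 4*25) = -121*(2*4 + 100) = -121*(8 + 100) = -121*108 = -13068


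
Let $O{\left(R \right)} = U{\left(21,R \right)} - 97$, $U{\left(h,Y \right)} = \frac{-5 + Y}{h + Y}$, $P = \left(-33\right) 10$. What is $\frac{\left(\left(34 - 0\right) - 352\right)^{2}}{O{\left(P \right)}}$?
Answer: $- \frac{15623658}{14819} \approx -1054.3$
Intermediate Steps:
$P = -330$
$U{\left(h,Y \right)} = \frac{-5 + Y}{Y + h}$
$O{\left(R \right)} = -97 + \frac{-5 + R}{21 + R}$ ($O{\left(R \right)} = \frac{-5 + R}{R + 21} - 97 = \frac{-5 + R}{21 + R} - 97 = -97 + \frac{-5 + R}{21 + R}$)
$\frac{\left(\left(34 - 0\right) - 352\right)^{2}}{O{\left(P \right)}} = \frac{\left(\left(34 - 0\right) - 352\right)^{2}}{2 \frac{1}{21 - 330} \left(-1021 - -15840\right)} = \frac{\left(\left(34 + 0\right) - 352\right)^{2}}{2 \frac{1}{-309} \left(-1021 + 15840\right)} = \frac{\left(34 - 352\right)^{2}}{2 \left(- \frac{1}{309}\right) 14819} = \frac{\left(-318\right)^{2}}{- \frac{29638}{309}} = 101124 \left(- \frac{309}{29638}\right) = - \frac{15623658}{14819}$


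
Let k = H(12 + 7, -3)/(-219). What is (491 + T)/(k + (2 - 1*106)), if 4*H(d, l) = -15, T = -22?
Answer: -136948/30363 ≈ -4.5104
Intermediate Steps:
H(d, l) = -15/4 (H(d, l) = (1/4)*(-15) = -15/4)
k = 5/292 (k = -15/4/(-219) = -15/4*(-1/219) = 5/292 ≈ 0.017123)
(491 + T)/(k + (2 - 1*106)) = (491 - 22)/(5/292 + (2 - 1*106)) = 469/(5/292 + (2 - 106)) = 469/(5/292 - 104) = 469/(-30363/292) = 469*(-292/30363) = -136948/30363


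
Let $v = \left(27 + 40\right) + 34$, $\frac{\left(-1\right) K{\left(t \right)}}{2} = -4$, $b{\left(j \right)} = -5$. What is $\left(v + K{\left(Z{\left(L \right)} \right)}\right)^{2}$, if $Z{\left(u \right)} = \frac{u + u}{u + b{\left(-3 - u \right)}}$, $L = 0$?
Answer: $11881$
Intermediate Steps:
$Z{\left(u \right)} = \frac{2 u}{-5 + u}$ ($Z{\left(u \right)} = \frac{u + u}{u - 5} = \frac{2 u}{-5 + u}$)
$K{\left(t \right)} = 8$ ($K{\left(t \right)} = \left(-2\right) \left(-4\right) = 8$)
$v = 101$ ($v = 67 + 34 = 101$)
$\left(v + K{\left(Z{\left(L \right)} \right)}\right)^{2} = \left(101 + 8\right)^{2} = 109^{2} = 11881$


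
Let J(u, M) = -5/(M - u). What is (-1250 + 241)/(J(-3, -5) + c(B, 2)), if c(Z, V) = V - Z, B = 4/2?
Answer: -2018/5 ≈ -403.60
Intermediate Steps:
B = 2 (B = 4*(½) = 2)
(-1250 + 241)/(J(-3, -5) + c(B, 2)) = (-1250 + 241)/(5/(-3 - 1*(-5)) + (2 - 1*2)) = -1009/(5/(-3 + 5) + (2 - 2)) = -1009/(5/2 + 0) = -1009/5/2 = -1009*⅖ = -2018/5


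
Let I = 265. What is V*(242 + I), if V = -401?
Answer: -203307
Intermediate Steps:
V*(242 + I) = -401*(242 + 265) = -401*507 = -203307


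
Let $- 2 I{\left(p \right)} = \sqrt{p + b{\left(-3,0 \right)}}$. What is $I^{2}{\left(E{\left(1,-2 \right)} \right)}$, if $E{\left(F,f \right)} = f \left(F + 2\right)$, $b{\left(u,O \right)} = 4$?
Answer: $- \frac{1}{2} \approx -0.5$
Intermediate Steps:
$E{\left(F,f \right)} = f \left(2 + F\right)$
$I{\left(p \right)} = - \frac{\sqrt{4 + p}}{2}$ ($I{\left(p \right)} = - \frac{\sqrt{p + 4}}{2} = - \frac{\sqrt{4 + p}}{2}$)
$I^{2}{\left(E{\left(1,-2 \right)} \right)} = \left(- \frac{\sqrt{4 - 2 \left(2 + 1\right)}}{2}\right)^{2} = \left(- \frac{\sqrt{4 - 6}}{2}\right)^{2} = \left(- \frac{\sqrt{-2}}{2}\right)^{2} = \left(- \frac{i \sqrt{2}}{2}\right)^{2} = - \frac{1}{2}$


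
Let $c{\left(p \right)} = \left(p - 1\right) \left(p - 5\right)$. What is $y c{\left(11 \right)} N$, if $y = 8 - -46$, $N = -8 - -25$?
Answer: $55080$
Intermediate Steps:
$c{\left(p \right)} = \left(-1 + p\right) \left(-5 + p\right)$
$N = 17$ ($N = -8 + 25 = 17$)
$y = 54$ ($y = 8 + 46 = 54$)
$y c{\left(11 \right)} N = 54 \left(5 + 11^{2} - 66\right) 17 = 54 \left(5 + 121 - 66\right) 17 = 54 \cdot 60 \cdot 17 = 3240 \cdot 17 = 55080$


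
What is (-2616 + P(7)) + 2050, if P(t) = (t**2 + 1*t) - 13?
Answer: -523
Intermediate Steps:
P(t) = -13 + t + t**2 (P(t) = (t**2 + t) - 13 = (t + t**2) - 13 = -13 + t + t**2)
(-2616 + P(7)) + 2050 = (-2616 + (-13 + 7 + 7**2)) + 2050 = (-2616 + (-13 + 7 + 49)) + 2050 = (-2616 + 43) + 2050 = -2573 + 2050 = -523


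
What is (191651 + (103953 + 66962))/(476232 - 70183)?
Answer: 362566/406049 ≈ 0.89291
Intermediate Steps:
(191651 + (103953 + 66962))/(476232 - 70183) = (191651 + 170915)/406049 = 362566*(1/406049) = 362566/406049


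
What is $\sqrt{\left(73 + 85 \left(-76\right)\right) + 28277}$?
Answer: $\sqrt{21890} \approx 147.95$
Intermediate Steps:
$\sqrt{\left(73 + 85 \left(-76\right)\right) + 28277} = \sqrt{\left(73 - 6460\right) + 28277} = \sqrt{-6387 + 28277} = \sqrt{21890}$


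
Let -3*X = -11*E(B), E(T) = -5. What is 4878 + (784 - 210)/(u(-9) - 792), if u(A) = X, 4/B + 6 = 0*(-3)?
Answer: 11856696/2431 ≈ 4877.3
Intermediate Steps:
B = -⅔ (B = 4/(-6 + 0*(-3)) = 4/(-6 + 0) = 4/(-6) = 4*(-⅙) = -⅔ ≈ -0.66667)
X = -55/3 (X = -(-11)*(-5)/3 = -⅓*55 = -55/3 ≈ -18.333)
u(A) = -55/3
4878 + (784 - 210)/(u(-9) - 792) = 4878 + (784 - 210)/(-55/3 - 792) = 4878 + 574/(-2431/3) = 4878 + 574*(-3/2431) = 4878 - 1722/2431 = 11856696/2431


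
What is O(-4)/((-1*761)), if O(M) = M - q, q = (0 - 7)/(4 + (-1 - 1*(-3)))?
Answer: 17/4566 ≈ 0.0037232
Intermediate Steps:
q = -7/6 (q = -7/(4 + (-1 + 3)) = -7/(4 + 2) = -7/6 ≈ -1.1667)
O(M) = 7/6 + M (O(M) = M - 1*(-7/6) = M + 7/6 = 7/6 + M)
O(-4)/((-1*761)) = (7/6 - 4)/((-1*761)) = -17/6/(-761) = -17/6*(-1/761) = 17/4566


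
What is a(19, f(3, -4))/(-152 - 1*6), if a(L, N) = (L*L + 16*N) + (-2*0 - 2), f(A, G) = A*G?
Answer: -167/158 ≈ -1.0570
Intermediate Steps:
a(L, N) = -2 + L² + 16*N (a(L, N) = (L² + 16*N) + (0 - 2) = (L² + 16*N) - 2 = -2 + L² + 16*N)
a(19, f(3, -4))/(-152 - 1*6) = (-2 + 19² + 16*(3*(-4)))/(-152 - 1*6) = (-2 + 361 + 16*(-12))/(-152 - 6) = (-2 + 361 - 192)/(-158) = 167*(-1/158) = -167/158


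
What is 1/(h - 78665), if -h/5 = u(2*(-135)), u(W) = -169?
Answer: -1/77820 ≈ -1.2850e-5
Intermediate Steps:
h = 845 (h = -5*(-169) = 845)
1/(h - 78665) = 1/(845 - 78665) = 1/(-77820) = -1/77820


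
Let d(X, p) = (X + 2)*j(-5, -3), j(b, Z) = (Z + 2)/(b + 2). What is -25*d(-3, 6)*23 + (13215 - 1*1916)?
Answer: 34472/3 ≈ 11491.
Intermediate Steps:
j(b, Z) = (2 + Z)/(2 + b)
d(X, p) = 2/3 + X/3 (d(X, p) = (X + 2)*((2 - 3)/(2 - 5)) = (2 + X)*(-1/(-3)) = (2 + X)*(-1/3*(-1)) = (2 + X)*(1/3) = 2/3 + X/3)
-25*d(-3, 6)*23 + (13215 - 1*1916) = -25*(2/3 + (1/3)*(-3))*23 + (13215 - 1*1916) = -25*(2/3 - 1)*23 + (13215 - 1916) = -25*(-1/3)*23 + 11299 = (25/3)*23 + 11299 = 575/3 + 11299 = 34472/3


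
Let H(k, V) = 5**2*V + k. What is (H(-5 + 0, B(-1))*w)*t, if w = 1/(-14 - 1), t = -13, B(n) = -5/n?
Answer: 104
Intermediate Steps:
w = -1/15 (w = 1/(-15) = -1/15 ≈ -0.066667)
H(k, V) = k + 25*V (H(k, V) = 25*V + k = k + 25*V)
(H(-5 + 0, B(-1))*w)*t = (((-5 + 0) + 25*(-5/(-1)))*(-1/15))*(-13) = ((-5 + 25*(-5*(-1)))*(-1/15))*(-13) = ((-5 + 25*5)*(-1/15))*(-13) = ((-5 + 125)*(-1/15))*(-13) = (120*(-1/15))*(-13) = -8*(-13) = 104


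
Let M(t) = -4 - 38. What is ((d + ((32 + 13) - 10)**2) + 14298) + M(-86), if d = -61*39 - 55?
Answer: 13047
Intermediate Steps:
M(t) = -42
d = -2434 (d = -2379 - 55 = -2434)
((d + ((32 + 13) - 10)**2) + 14298) + M(-86) = ((-2434 + ((32 + 13) - 10)**2) + 14298) - 42 = ((-2434 + (45 - 10)**2) + 14298) - 42 = ((-2434 + 35**2) + 14298) - 42 = ((-2434 + 1225) + 14298) - 42 = (-1209 + 14298) - 42 = 13089 - 42 = 13047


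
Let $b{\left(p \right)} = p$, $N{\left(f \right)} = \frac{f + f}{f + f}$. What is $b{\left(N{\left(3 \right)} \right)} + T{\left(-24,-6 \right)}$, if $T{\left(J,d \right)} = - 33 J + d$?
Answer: $787$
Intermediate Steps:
$N{\left(f \right)} = 1$ ($N{\left(f \right)} = \frac{2 f}{2 f} = 2 f \frac{1}{2 f} = 1$)
$T{\left(J,d \right)} = d - 33 J$
$b{\left(N{\left(3 \right)} \right)} + T{\left(-24,-6 \right)} = 1 - -786 = 1 + \left(-6 + 792\right) = 1 + 786 = 787$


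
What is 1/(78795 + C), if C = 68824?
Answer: 1/147619 ≈ 6.7742e-6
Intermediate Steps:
1/(78795 + C) = 1/(78795 + 68824) = 1/147619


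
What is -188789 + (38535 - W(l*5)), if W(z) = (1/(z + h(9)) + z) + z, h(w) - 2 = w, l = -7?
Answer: -3604415/24 ≈ -1.5018e+5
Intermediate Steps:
h(w) = 2 + w
W(z) = 1/(11 + z) + 2*z (W(z) = (1/(z + (2 + 9)) + z) + z = (1/(z + 11) + z) + z = (1/(11 + z) + z) + z = (z + 1/(11 + z)) + z = 1/(11 + z) + 2*z)
-188789 + (38535 - W(l*5)) = -188789 + (38535 - (1 + 2*(-7*5)² + 22*(-7*5))/(11 - 7*5)) = -188789 + (38535 - (1 + 2*(-35)² + 22*(-35))/(11 - 35)) = -188789 + (38535 - (1 + 2*1225 - 770)/(-24)) = -188789 + (38535 - (-1)*(1 + 2450 - 770)/24) = -188789 + (38535 - (-1)*1681/24) = -188789 + (38535 - 1*(-1681/24)) = -188789 + (38535 + 1681/24) = -188789 + 926521/24 = -3604415/24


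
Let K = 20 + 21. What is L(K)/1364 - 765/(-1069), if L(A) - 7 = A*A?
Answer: 711983/364529 ≈ 1.9532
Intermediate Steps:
K = 41
L(A) = 7 + A**2 (L(A) = 7 + A*A = 7 + A**2)
L(K)/1364 - 765/(-1069) = (7 + 41**2)/1364 - 765/(-1069) = (7 + 1681)*(1/1364) - 765*(-1/1069) = 1688*(1/1364) + 765/1069 = 422/341 + 765/1069 = 711983/364529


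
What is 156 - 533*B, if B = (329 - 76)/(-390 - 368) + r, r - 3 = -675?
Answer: 271750505/758 ≈ 3.5851e+5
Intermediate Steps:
r = -672 (r = 3 - 675 = -672)
B = -509629/758 (B = (329 - 76)/(-390 - 368) - 672 = 253/(-758) - 672 = 253*(-1/758) - 672 = -253/758 - 672 = -509629/758 ≈ -672.33)
156 - 533*B = 156 - 533*(-509629/758) = 156 + 271632257/758 = 271750505/758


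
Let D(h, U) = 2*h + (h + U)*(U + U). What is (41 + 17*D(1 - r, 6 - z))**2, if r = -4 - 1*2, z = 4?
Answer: 793881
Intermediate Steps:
r = -6 (r = -4 - 2 = -6)
D(h, U) = 2*h + 2*U*(U + h) (D(h, U) = 2*h + (U + h)*(2*U) = 2*h + 2*U*(U + h))
(41 + 17*D(1 - r, 6 - z))**2 = (41 + 17*(2*(1 - 1*(-6)) + 2*(6 - 1*4)**2 + 2*(6 - 1*4)*(1 - 1*(-6))))**2 = (41 + 17*(2*(1 + 6) + 2*(6 - 4)**2 + 2*(6 - 4)*(1 + 6)))**2 = (41 + 17*(2*7 + 2*2**2 + 2*2*7))**2 = (41 + 17*(14 + 2*4 + 28))**2 = (41 + 17*(14 + 8 + 28))**2 = (41 + 17*50)**2 = (41 + 850)**2 = 891**2 = 793881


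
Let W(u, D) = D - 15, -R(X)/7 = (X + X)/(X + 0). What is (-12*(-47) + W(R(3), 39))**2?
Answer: 345744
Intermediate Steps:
R(X) = -14 (R(X) = -7*(X + X)/(X + 0) = -7*2*X/X = -7*2 = -14)
W(u, D) = -15 + D
(-12*(-47) + W(R(3), 39))**2 = (-12*(-47) + (-15 + 39))**2 = (564 + 24)**2 = 588**2 = 345744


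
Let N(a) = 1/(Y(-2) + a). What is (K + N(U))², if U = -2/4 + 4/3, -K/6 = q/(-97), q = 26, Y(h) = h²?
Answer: 26071236/7912969 ≈ 3.2947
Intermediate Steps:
K = 156/97 (K = -156/(-97) = -156*(-1)/97 = -6*(-26/97) = 156/97 ≈ 1.6082)
U = ⅚ (U = -2*¼ + 4*(⅓) = -½ + 4/3 = ⅚ ≈ 0.83333)
N(a) = 1/(4 + a) (N(a) = 1/((-2)² + a) = 1/(4 + a))
(K + N(U))² = (156/97 + 1/(4 + ⅚))² = (156/97 + 1/(29/6))² = (156/97 + 6/29)² = (5106/2813)² = 26071236/7912969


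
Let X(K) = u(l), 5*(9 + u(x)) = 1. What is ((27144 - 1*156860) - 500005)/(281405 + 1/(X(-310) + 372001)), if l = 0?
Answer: -1171256500881/523402325210 ≈ -2.2378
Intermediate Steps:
u(x) = -44/5 (u(x) = -9 + (⅕)*1 = -9 + ⅕ = -44/5)
X(K) = -44/5
((27144 - 1*156860) - 500005)/(281405 + 1/(X(-310) + 372001)) = ((27144 - 1*156860) - 500005)/(281405 + 1/(-44/5 + 372001)) = ((27144 - 156860) - 500005)/(281405 + 1/(1859961/5)) = (-129716 - 500005)/(281405 + 5/1859961) = -629721/523402325210/1859961 = -629721*1859961/523402325210 = -1171256500881/523402325210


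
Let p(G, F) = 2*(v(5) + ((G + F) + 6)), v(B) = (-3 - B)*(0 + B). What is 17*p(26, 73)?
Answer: 2210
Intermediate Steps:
v(B) = B*(-3 - B) (v(B) = (-3 - B)*B = B*(-3 - B))
p(G, F) = -68 + 2*F + 2*G (p(G, F) = 2*(-1*5*(3 + 5) + ((G + F) + 6)) = 2*(-1*5*8 + ((F + G) + 6)) = 2*(-40 + (6 + F + G)) = 2*(-34 + F + G) = -68 + 2*F + 2*G)
17*p(26, 73) = 17*(-68 + 2*73 + 2*26) = 17*(-68 + 146 + 52) = 17*130 = 2210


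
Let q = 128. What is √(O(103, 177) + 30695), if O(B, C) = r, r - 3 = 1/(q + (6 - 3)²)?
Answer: √576170899/137 ≈ 175.21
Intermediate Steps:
r = 412/137 (r = 3 + 1/(128 + (6 - 3)²) = 3 + 1/(128 + 3²) = 3 + 1/(128 + 9) = 3 + 1/137 = 412/137 ≈ 3.0073)
O(B, C) = 412/137
√(O(103, 177) + 30695) = √(412/137 + 30695) = √(4205627/137) = √576170899/137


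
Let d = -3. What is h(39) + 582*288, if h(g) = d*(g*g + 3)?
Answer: 163044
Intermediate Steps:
h(g) = -9 - 3*g² (h(g) = -3*(g*g + 3) = -3*(g² + 3) = -3*(3 + g²) = -9 - 3*g²)
h(39) + 582*288 = (-9 - 3*39²) + 582*288 = (-9 - 3*1521) + 167616 = (-9 - 4563) + 167616 = -4572 + 167616 = 163044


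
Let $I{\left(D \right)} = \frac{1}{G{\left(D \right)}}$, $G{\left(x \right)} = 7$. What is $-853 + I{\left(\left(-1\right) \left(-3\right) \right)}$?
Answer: $- \frac{5970}{7} \approx -852.86$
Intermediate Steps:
$I{\left(D \right)} = \frac{1}{7}$
$-853 + I{\left(\left(-1\right) \left(-3\right) \right)} = -853 + \frac{1}{7} = - \frac{5970}{7}$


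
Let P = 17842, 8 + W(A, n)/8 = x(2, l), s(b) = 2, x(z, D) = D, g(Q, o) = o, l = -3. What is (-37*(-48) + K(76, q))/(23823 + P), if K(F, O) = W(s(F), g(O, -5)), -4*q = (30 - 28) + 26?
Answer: 1688/41665 ≈ 0.040514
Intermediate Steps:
q = -7 (q = -((30 - 28) + 26)/4 = -(2 + 26)/4 = -¼*28 = -7)
W(A, n) = -88 (W(A, n) = -64 + 8*(-3) = -64 - 24 = -88)
K(F, O) = -88
(-37*(-48) + K(76, q))/(23823 + P) = (-37*(-48) - 88)/(23823 + 17842) = (1776 - 88)/41665 = 1688*(1/41665) = 1688/41665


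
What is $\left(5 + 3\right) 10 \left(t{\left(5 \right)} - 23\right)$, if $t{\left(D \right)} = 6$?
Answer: $-1360$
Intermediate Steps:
$\left(5 + 3\right) 10 \left(t{\left(5 \right)} - 23\right) = \left(5 + 3\right) 10 \left(6 - 23\right) = 8 \cdot 10 \left(-17\right) = 80 \left(-17\right) = -1360$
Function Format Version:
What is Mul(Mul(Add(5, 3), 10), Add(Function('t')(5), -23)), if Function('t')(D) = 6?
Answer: -1360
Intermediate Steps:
Mul(Mul(Add(5, 3), 10), Add(Function('t')(5), -23)) = Mul(Mul(Add(5, 3), 10), Add(6, -23)) = Mul(Mul(8, 10), -17) = Mul(80, -17) = -1360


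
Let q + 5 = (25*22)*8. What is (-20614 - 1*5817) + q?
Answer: -22036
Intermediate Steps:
q = 4395 (q = -5 + (25*22)*8 = -5 + 550*8 = -5 + 4400 = 4395)
(-20614 - 1*5817) + q = (-20614 - 1*5817) + 4395 = (-20614 - 5817) + 4395 = -26431 + 4395 = -22036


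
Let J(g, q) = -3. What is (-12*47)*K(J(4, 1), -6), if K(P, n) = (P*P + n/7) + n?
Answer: -8460/7 ≈ -1208.6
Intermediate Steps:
K(P, n) = P² + 8*n/7 (K(P, n) = (P² + n/7) + n = P² + 8*n/7)
(-12*47)*K(J(4, 1), -6) = (-12*47)*((-3)² + (8/7)*(-6)) = -564*(9 - 48/7) = -564*15/7 = -8460/7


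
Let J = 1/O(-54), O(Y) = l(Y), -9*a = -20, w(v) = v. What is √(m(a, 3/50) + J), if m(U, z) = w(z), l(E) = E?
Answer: 2*√21/45 ≈ 0.20367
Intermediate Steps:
a = 20/9 (a = -⅑*(-20) = 20/9 ≈ 2.2222)
O(Y) = Y
m(U, z) = z
J = -1/54 (J = 1/(-54) = -1/54 ≈ -0.018519)
√(m(a, 3/50) + J) = √(3/50 - 1/54) = √(28/675) = 2*√21/45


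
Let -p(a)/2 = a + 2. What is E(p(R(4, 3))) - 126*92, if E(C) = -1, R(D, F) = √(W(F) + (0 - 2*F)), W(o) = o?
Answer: -11593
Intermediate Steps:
R(D, F) = √(-F) (R(D, F) = √(F + (0 - 2*F)) = √(F - 2*F) = √(-F))
p(a) = -4 - 2*a (p(a) = -2*(a + 2) = -2*(2 + a) = -4 - 2*a)
E(p(R(4, 3))) - 126*92 = -1 - 126*92 = -1 - 11592 = -11593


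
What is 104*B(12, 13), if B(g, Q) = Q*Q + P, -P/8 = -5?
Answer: 21736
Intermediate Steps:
P = 40 (P = -8*(-5) = 40)
B(g, Q) = 40 + Q**2 (B(g, Q) = Q*Q + 40 = Q**2 + 40 = 40 + Q**2)
104*B(12, 13) = 104*(40 + 13**2) = 104*(40 + 169) = 104*209 = 21736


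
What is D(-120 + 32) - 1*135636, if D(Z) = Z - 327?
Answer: -136051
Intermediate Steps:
D(Z) = -327 + Z
D(-120 + 32) - 1*135636 = (-327 + (-120 + 32)) - 1*135636 = (-327 - 88) - 135636 = -415 - 135636 = -136051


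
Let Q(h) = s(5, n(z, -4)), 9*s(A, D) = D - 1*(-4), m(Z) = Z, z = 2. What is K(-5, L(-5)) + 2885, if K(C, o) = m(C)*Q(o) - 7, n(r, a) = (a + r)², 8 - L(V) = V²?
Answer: 25862/9 ≈ 2873.6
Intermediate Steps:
L(V) = 8 - V²
s(A, D) = 4/9 + D/9 (s(A, D) = (D - 1*(-4))/9 = (D + 4)/9 = (4 + D)/9 = 4/9 + D/9)
Q(h) = 8/9 (Q(h) = 4/9 + (-4 + 2)²/9 = 4/9 + (⅑)*(-2)² = 4/9 + (⅑)*4 = 4/9 + 4/9 = 8/9)
K(C, o) = -7 + 8*C/9 (K(C, o) = C*(8/9) - 7 = 8*C/9 - 7 = -7 + 8*C/9)
K(-5, L(-5)) + 2885 = (-7 + (8/9)*(-5)) + 2885 = (-7 - 40/9) + 2885 = -103/9 + 2885 = 25862/9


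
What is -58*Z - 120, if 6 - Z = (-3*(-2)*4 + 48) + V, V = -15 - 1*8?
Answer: 2374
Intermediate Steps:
V = -23 (V = -15 - 8 = -23)
Z = -43 (Z = 6 - ((-3*(-2)*4 + 48) - 23) = 6 - ((6*4 + 48) - 23) = 6 - ((24 + 48) - 23) = 6 - (72 - 23) = 6 - 1*49 = 6 - 49 = -43)
-58*Z - 120 = -58*(-43) - 120 = 2494 - 120 = 2374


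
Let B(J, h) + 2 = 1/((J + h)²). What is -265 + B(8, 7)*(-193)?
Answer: 27032/225 ≈ 120.14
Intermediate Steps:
B(J, h) = -2 + (J + h)⁻² (B(J, h) = -2 + 1/((J + h)²) = -2 + (J + h)⁻²)
-265 + B(8, 7)*(-193) = -265 + (-2 + (8 + 7)⁻²)*(-193) = -265 + (-2 + 15⁻²)*(-193) = -265 + (-2 + 1/225)*(-193) = -265 - 449/225*(-193) = -265 + 86657/225 = 27032/225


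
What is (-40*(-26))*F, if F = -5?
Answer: -5200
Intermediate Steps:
(-40*(-26))*F = -40*(-26)*(-5) = 1040*(-5) = -5200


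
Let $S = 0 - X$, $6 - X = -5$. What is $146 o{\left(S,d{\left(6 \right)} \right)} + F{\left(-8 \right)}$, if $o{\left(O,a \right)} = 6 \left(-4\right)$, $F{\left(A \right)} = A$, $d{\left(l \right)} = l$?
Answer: $-3512$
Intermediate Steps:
$X = 11$ ($X = 6 - -5 = 6 + 5 = 11$)
$S = -11$ ($S = 0 - 11 = -11$)
$o{\left(O,a \right)} = -24$
$146 o{\left(S,d{\left(6 \right)} \right)} + F{\left(-8 \right)} = 146 \left(-24\right) - 8 = -3504 - 8 = -3512$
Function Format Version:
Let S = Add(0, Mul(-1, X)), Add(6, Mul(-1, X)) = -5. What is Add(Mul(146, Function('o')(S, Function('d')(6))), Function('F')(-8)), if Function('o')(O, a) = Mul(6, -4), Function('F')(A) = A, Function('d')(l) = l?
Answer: -3512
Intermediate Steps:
X = 11 (X = Add(6, Mul(-1, -5)) = Add(6, 5) = 11)
S = -11 (S = Add(0, Mul(-1, 11)) = Add(0, -11) = -11)
Function('o')(O, a) = -24
Add(Mul(146, Function('o')(S, Function('d')(6))), Function('F')(-8)) = Add(Mul(146, -24), -8) = Add(-3504, -8) = -3512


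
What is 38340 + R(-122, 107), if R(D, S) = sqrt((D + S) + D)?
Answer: 38340 + I*sqrt(137) ≈ 38340.0 + 11.705*I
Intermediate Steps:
R(D, S) = sqrt(S + 2*D)
38340 + R(-122, 107) = 38340 + sqrt(107 + 2*(-122)) = 38340 + sqrt(107 - 244) = 38340 + sqrt(-137) = 38340 + I*sqrt(137)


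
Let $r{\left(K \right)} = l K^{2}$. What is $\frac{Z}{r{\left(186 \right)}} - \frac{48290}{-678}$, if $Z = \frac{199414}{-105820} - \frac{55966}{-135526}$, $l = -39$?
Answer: $\frac{12977934823351245581}{182212459629262920} \approx 71.224$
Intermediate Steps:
$Z = - \frac{5275864911}{3585340330}$ ($Z = 199414 \left(- \frac{1}{105820}\right) - - \frac{27983}{67763} = - \frac{99707}{52910} + \frac{27983}{67763} = - \frac{5275864911}{3585340330} \approx -1.4715$)
$r{\left(K \right)} = - 39 K^{2}$
$\frac{Z}{r{\left(186 \right)}} - \frac{48290}{-678} = - \frac{5275864911}{3585340330 \left(- 39 \cdot 186^{2}\right)} - \frac{48290}{-678} = - \frac{5275864911}{3585340330 \left(\left(-39\right) 34596\right)} - - \frac{24145}{339} = - \frac{5275864911}{3585340330 \left(-1349244\right)} + \frac{24145}{339} = \left(- \frac{5275864911}{3585340330}\right) \left(- \frac{1}{1349244}\right) + \frac{24145}{339} = \frac{1758621637}{1612499642736840} + \frac{24145}{339} = \frac{12977934823351245581}{182212459629262920}$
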